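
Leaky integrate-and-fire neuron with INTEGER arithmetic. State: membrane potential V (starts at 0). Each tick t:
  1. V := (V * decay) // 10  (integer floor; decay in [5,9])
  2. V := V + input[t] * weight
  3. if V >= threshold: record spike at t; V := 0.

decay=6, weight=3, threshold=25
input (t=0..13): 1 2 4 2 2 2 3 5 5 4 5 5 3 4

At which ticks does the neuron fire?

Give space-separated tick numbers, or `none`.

t=0: input=1 -> V=3
t=1: input=2 -> V=7
t=2: input=4 -> V=16
t=3: input=2 -> V=15
t=4: input=2 -> V=15
t=5: input=2 -> V=15
t=6: input=3 -> V=18
t=7: input=5 -> V=0 FIRE
t=8: input=5 -> V=15
t=9: input=4 -> V=21
t=10: input=5 -> V=0 FIRE
t=11: input=5 -> V=15
t=12: input=3 -> V=18
t=13: input=4 -> V=22

Answer: 7 10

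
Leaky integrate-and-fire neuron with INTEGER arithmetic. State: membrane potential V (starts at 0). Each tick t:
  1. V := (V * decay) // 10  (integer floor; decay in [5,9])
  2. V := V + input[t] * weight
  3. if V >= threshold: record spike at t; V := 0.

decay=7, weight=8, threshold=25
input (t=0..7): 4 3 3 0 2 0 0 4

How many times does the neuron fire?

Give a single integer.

t=0: input=4 -> V=0 FIRE
t=1: input=3 -> V=24
t=2: input=3 -> V=0 FIRE
t=3: input=0 -> V=0
t=4: input=2 -> V=16
t=5: input=0 -> V=11
t=6: input=0 -> V=7
t=7: input=4 -> V=0 FIRE

Answer: 3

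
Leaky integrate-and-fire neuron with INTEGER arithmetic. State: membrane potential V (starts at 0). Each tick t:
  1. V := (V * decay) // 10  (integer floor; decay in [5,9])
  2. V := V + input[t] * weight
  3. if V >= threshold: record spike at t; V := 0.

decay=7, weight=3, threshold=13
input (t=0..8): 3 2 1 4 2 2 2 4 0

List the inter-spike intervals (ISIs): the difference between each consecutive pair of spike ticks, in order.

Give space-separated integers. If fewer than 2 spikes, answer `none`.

t=0: input=3 -> V=9
t=1: input=2 -> V=12
t=2: input=1 -> V=11
t=3: input=4 -> V=0 FIRE
t=4: input=2 -> V=6
t=5: input=2 -> V=10
t=6: input=2 -> V=0 FIRE
t=7: input=4 -> V=12
t=8: input=0 -> V=8

Answer: 3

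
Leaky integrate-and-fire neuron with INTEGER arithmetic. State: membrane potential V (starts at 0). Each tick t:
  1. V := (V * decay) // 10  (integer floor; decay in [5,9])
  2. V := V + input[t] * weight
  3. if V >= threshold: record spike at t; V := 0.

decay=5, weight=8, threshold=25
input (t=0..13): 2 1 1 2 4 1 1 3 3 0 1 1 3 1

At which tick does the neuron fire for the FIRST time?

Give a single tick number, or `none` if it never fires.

t=0: input=2 -> V=16
t=1: input=1 -> V=16
t=2: input=1 -> V=16
t=3: input=2 -> V=24
t=4: input=4 -> V=0 FIRE
t=5: input=1 -> V=8
t=6: input=1 -> V=12
t=7: input=3 -> V=0 FIRE
t=8: input=3 -> V=24
t=9: input=0 -> V=12
t=10: input=1 -> V=14
t=11: input=1 -> V=15
t=12: input=3 -> V=0 FIRE
t=13: input=1 -> V=8

Answer: 4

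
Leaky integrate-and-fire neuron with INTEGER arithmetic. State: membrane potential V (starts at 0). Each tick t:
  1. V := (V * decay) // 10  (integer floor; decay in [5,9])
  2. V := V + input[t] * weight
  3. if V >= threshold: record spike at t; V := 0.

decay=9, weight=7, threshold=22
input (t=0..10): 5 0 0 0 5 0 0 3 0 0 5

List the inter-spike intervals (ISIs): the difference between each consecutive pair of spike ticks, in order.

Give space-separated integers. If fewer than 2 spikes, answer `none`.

Answer: 4 6

Derivation:
t=0: input=5 -> V=0 FIRE
t=1: input=0 -> V=0
t=2: input=0 -> V=0
t=3: input=0 -> V=0
t=4: input=5 -> V=0 FIRE
t=5: input=0 -> V=0
t=6: input=0 -> V=0
t=7: input=3 -> V=21
t=8: input=0 -> V=18
t=9: input=0 -> V=16
t=10: input=5 -> V=0 FIRE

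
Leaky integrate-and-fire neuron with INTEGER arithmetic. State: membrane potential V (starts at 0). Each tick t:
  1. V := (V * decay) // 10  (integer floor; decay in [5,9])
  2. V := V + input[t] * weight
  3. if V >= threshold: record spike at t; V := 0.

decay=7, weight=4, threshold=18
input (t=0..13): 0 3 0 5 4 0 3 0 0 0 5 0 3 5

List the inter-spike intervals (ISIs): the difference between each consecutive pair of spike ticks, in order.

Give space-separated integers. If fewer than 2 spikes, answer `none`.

t=0: input=0 -> V=0
t=1: input=3 -> V=12
t=2: input=0 -> V=8
t=3: input=5 -> V=0 FIRE
t=4: input=4 -> V=16
t=5: input=0 -> V=11
t=6: input=3 -> V=0 FIRE
t=7: input=0 -> V=0
t=8: input=0 -> V=0
t=9: input=0 -> V=0
t=10: input=5 -> V=0 FIRE
t=11: input=0 -> V=0
t=12: input=3 -> V=12
t=13: input=5 -> V=0 FIRE

Answer: 3 4 3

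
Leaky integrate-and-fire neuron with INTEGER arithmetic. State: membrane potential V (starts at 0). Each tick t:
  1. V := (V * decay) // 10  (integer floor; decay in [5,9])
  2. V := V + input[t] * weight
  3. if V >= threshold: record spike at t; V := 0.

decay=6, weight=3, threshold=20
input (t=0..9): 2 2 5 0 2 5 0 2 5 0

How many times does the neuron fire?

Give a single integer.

Answer: 2

Derivation:
t=0: input=2 -> V=6
t=1: input=2 -> V=9
t=2: input=5 -> V=0 FIRE
t=3: input=0 -> V=0
t=4: input=2 -> V=6
t=5: input=5 -> V=18
t=6: input=0 -> V=10
t=7: input=2 -> V=12
t=8: input=5 -> V=0 FIRE
t=9: input=0 -> V=0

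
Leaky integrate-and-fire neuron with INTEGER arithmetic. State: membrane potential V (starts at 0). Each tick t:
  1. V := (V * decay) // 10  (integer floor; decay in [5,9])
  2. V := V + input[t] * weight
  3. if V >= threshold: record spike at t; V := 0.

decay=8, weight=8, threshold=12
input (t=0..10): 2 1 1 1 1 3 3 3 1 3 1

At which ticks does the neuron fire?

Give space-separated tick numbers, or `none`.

t=0: input=2 -> V=0 FIRE
t=1: input=1 -> V=8
t=2: input=1 -> V=0 FIRE
t=3: input=1 -> V=8
t=4: input=1 -> V=0 FIRE
t=5: input=3 -> V=0 FIRE
t=6: input=3 -> V=0 FIRE
t=7: input=3 -> V=0 FIRE
t=8: input=1 -> V=8
t=9: input=3 -> V=0 FIRE
t=10: input=1 -> V=8

Answer: 0 2 4 5 6 7 9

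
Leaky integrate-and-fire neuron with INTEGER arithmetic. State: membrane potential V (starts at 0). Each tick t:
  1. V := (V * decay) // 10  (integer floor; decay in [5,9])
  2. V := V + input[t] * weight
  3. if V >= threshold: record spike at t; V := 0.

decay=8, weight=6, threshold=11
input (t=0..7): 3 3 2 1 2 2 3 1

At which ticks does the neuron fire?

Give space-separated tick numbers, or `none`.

t=0: input=3 -> V=0 FIRE
t=1: input=3 -> V=0 FIRE
t=2: input=2 -> V=0 FIRE
t=3: input=1 -> V=6
t=4: input=2 -> V=0 FIRE
t=5: input=2 -> V=0 FIRE
t=6: input=3 -> V=0 FIRE
t=7: input=1 -> V=6

Answer: 0 1 2 4 5 6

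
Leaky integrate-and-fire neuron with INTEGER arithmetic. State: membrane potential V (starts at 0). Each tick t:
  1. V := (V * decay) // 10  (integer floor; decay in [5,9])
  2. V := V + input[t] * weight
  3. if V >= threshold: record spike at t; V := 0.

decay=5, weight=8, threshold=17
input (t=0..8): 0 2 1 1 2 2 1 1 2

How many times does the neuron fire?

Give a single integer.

t=0: input=0 -> V=0
t=1: input=2 -> V=16
t=2: input=1 -> V=16
t=3: input=1 -> V=16
t=4: input=2 -> V=0 FIRE
t=5: input=2 -> V=16
t=6: input=1 -> V=16
t=7: input=1 -> V=16
t=8: input=2 -> V=0 FIRE

Answer: 2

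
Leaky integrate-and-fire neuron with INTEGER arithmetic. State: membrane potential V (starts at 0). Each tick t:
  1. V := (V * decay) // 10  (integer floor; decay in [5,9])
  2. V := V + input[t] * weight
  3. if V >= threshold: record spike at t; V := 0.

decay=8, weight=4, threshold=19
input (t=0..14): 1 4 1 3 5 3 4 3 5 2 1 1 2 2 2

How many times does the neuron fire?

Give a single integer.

Answer: 5

Derivation:
t=0: input=1 -> V=4
t=1: input=4 -> V=0 FIRE
t=2: input=1 -> V=4
t=3: input=3 -> V=15
t=4: input=5 -> V=0 FIRE
t=5: input=3 -> V=12
t=6: input=4 -> V=0 FIRE
t=7: input=3 -> V=12
t=8: input=5 -> V=0 FIRE
t=9: input=2 -> V=8
t=10: input=1 -> V=10
t=11: input=1 -> V=12
t=12: input=2 -> V=17
t=13: input=2 -> V=0 FIRE
t=14: input=2 -> V=8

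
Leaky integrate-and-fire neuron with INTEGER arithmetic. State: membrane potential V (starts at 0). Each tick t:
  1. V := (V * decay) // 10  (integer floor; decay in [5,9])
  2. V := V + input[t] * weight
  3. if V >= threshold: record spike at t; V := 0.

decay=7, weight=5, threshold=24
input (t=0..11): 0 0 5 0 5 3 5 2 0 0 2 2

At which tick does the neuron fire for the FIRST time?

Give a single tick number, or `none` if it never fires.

Answer: 2

Derivation:
t=0: input=0 -> V=0
t=1: input=0 -> V=0
t=2: input=5 -> V=0 FIRE
t=3: input=0 -> V=0
t=4: input=5 -> V=0 FIRE
t=5: input=3 -> V=15
t=6: input=5 -> V=0 FIRE
t=7: input=2 -> V=10
t=8: input=0 -> V=7
t=9: input=0 -> V=4
t=10: input=2 -> V=12
t=11: input=2 -> V=18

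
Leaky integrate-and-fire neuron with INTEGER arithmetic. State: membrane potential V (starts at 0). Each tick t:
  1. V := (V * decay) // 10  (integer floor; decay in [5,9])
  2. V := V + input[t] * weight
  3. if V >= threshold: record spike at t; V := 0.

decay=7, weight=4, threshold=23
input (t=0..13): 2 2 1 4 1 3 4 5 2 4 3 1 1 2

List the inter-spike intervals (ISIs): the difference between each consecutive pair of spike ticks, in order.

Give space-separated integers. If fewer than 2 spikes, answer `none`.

Answer: 3 3

Derivation:
t=0: input=2 -> V=8
t=1: input=2 -> V=13
t=2: input=1 -> V=13
t=3: input=4 -> V=0 FIRE
t=4: input=1 -> V=4
t=5: input=3 -> V=14
t=6: input=4 -> V=0 FIRE
t=7: input=5 -> V=20
t=8: input=2 -> V=22
t=9: input=4 -> V=0 FIRE
t=10: input=3 -> V=12
t=11: input=1 -> V=12
t=12: input=1 -> V=12
t=13: input=2 -> V=16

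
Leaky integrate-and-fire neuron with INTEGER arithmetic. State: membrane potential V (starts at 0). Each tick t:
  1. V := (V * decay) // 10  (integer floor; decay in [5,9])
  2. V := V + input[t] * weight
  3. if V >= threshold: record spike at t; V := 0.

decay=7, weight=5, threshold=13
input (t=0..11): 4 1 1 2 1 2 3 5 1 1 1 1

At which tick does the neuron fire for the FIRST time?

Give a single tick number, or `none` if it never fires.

Answer: 0

Derivation:
t=0: input=4 -> V=0 FIRE
t=1: input=1 -> V=5
t=2: input=1 -> V=8
t=3: input=2 -> V=0 FIRE
t=4: input=1 -> V=5
t=5: input=2 -> V=0 FIRE
t=6: input=3 -> V=0 FIRE
t=7: input=5 -> V=0 FIRE
t=8: input=1 -> V=5
t=9: input=1 -> V=8
t=10: input=1 -> V=10
t=11: input=1 -> V=12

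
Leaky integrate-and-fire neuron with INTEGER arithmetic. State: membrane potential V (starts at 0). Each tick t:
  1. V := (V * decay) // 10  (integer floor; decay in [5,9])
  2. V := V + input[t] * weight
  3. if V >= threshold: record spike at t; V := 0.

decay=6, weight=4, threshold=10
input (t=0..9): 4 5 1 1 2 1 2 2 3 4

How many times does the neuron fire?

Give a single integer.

Answer: 6

Derivation:
t=0: input=4 -> V=0 FIRE
t=1: input=5 -> V=0 FIRE
t=2: input=1 -> V=4
t=3: input=1 -> V=6
t=4: input=2 -> V=0 FIRE
t=5: input=1 -> V=4
t=6: input=2 -> V=0 FIRE
t=7: input=2 -> V=8
t=8: input=3 -> V=0 FIRE
t=9: input=4 -> V=0 FIRE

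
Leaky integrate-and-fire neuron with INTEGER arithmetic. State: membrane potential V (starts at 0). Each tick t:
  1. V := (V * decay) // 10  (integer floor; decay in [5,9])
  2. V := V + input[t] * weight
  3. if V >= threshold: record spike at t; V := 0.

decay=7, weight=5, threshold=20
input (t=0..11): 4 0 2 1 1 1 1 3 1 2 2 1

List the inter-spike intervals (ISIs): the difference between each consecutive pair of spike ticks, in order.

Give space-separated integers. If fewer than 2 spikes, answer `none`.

t=0: input=4 -> V=0 FIRE
t=1: input=0 -> V=0
t=2: input=2 -> V=10
t=3: input=1 -> V=12
t=4: input=1 -> V=13
t=5: input=1 -> V=14
t=6: input=1 -> V=14
t=7: input=3 -> V=0 FIRE
t=8: input=1 -> V=5
t=9: input=2 -> V=13
t=10: input=2 -> V=19
t=11: input=1 -> V=18

Answer: 7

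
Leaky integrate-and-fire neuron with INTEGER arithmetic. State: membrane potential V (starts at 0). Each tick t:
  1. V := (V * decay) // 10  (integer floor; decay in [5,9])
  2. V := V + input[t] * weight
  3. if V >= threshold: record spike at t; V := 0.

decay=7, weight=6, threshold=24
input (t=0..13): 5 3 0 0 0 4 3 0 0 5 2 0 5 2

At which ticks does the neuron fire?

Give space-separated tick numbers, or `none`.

t=0: input=5 -> V=0 FIRE
t=1: input=3 -> V=18
t=2: input=0 -> V=12
t=3: input=0 -> V=8
t=4: input=0 -> V=5
t=5: input=4 -> V=0 FIRE
t=6: input=3 -> V=18
t=7: input=0 -> V=12
t=8: input=0 -> V=8
t=9: input=5 -> V=0 FIRE
t=10: input=2 -> V=12
t=11: input=0 -> V=8
t=12: input=5 -> V=0 FIRE
t=13: input=2 -> V=12

Answer: 0 5 9 12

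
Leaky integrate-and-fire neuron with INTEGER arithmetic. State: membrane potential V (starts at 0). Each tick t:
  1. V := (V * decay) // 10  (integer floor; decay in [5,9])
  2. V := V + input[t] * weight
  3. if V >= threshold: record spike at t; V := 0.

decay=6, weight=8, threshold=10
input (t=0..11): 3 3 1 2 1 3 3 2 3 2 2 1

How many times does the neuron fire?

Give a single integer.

Answer: 9

Derivation:
t=0: input=3 -> V=0 FIRE
t=1: input=3 -> V=0 FIRE
t=2: input=1 -> V=8
t=3: input=2 -> V=0 FIRE
t=4: input=1 -> V=8
t=5: input=3 -> V=0 FIRE
t=6: input=3 -> V=0 FIRE
t=7: input=2 -> V=0 FIRE
t=8: input=3 -> V=0 FIRE
t=9: input=2 -> V=0 FIRE
t=10: input=2 -> V=0 FIRE
t=11: input=1 -> V=8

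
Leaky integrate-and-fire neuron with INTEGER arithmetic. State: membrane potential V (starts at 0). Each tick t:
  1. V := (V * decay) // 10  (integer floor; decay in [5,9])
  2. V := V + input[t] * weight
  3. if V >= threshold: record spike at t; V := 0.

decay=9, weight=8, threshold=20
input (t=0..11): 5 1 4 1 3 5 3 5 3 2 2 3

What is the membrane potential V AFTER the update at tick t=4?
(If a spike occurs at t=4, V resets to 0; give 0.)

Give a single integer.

Answer: 0

Derivation:
t=0: input=5 -> V=0 FIRE
t=1: input=1 -> V=8
t=2: input=4 -> V=0 FIRE
t=3: input=1 -> V=8
t=4: input=3 -> V=0 FIRE
t=5: input=5 -> V=0 FIRE
t=6: input=3 -> V=0 FIRE
t=7: input=5 -> V=0 FIRE
t=8: input=3 -> V=0 FIRE
t=9: input=2 -> V=16
t=10: input=2 -> V=0 FIRE
t=11: input=3 -> V=0 FIRE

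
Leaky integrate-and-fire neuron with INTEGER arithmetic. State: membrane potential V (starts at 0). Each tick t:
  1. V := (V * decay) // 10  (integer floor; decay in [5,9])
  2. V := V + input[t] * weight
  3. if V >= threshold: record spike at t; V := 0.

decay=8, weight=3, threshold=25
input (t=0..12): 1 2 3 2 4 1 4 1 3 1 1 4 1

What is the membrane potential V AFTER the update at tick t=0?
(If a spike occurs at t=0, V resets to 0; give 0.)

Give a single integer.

Answer: 3

Derivation:
t=0: input=1 -> V=3
t=1: input=2 -> V=8
t=2: input=3 -> V=15
t=3: input=2 -> V=18
t=4: input=4 -> V=0 FIRE
t=5: input=1 -> V=3
t=6: input=4 -> V=14
t=7: input=1 -> V=14
t=8: input=3 -> V=20
t=9: input=1 -> V=19
t=10: input=1 -> V=18
t=11: input=4 -> V=0 FIRE
t=12: input=1 -> V=3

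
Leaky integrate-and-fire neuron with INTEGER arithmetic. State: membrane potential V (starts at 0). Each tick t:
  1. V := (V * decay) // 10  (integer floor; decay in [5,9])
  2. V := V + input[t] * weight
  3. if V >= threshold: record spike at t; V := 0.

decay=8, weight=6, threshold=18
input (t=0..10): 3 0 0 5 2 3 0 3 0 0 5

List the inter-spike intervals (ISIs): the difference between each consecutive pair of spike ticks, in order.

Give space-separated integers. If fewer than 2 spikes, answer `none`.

Answer: 3 2 2 3

Derivation:
t=0: input=3 -> V=0 FIRE
t=1: input=0 -> V=0
t=2: input=0 -> V=0
t=3: input=5 -> V=0 FIRE
t=4: input=2 -> V=12
t=5: input=3 -> V=0 FIRE
t=6: input=0 -> V=0
t=7: input=3 -> V=0 FIRE
t=8: input=0 -> V=0
t=9: input=0 -> V=0
t=10: input=5 -> V=0 FIRE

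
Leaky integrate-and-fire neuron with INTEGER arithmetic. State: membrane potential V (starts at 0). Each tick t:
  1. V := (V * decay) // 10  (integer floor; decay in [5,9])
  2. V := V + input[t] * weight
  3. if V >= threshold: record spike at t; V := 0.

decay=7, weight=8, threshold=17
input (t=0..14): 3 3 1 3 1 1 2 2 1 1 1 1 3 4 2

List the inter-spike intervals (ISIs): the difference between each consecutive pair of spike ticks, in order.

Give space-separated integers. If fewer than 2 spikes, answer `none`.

Answer: 1 2 3 2 3 1 1

Derivation:
t=0: input=3 -> V=0 FIRE
t=1: input=3 -> V=0 FIRE
t=2: input=1 -> V=8
t=3: input=3 -> V=0 FIRE
t=4: input=1 -> V=8
t=5: input=1 -> V=13
t=6: input=2 -> V=0 FIRE
t=7: input=2 -> V=16
t=8: input=1 -> V=0 FIRE
t=9: input=1 -> V=8
t=10: input=1 -> V=13
t=11: input=1 -> V=0 FIRE
t=12: input=3 -> V=0 FIRE
t=13: input=4 -> V=0 FIRE
t=14: input=2 -> V=16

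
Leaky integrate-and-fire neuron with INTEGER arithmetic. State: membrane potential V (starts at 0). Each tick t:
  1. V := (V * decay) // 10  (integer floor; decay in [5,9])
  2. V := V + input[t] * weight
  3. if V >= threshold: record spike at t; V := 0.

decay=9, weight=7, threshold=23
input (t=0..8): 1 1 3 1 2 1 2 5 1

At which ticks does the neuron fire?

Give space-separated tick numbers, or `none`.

t=0: input=1 -> V=7
t=1: input=1 -> V=13
t=2: input=3 -> V=0 FIRE
t=3: input=1 -> V=7
t=4: input=2 -> V=20
t=5: input=1 -> V=0 FIRE
t=6: input=2 -> V=14
t=7: input=5 -> V=0 FIRE
t=8: input=1 -> V=7

Answer: 2 5 7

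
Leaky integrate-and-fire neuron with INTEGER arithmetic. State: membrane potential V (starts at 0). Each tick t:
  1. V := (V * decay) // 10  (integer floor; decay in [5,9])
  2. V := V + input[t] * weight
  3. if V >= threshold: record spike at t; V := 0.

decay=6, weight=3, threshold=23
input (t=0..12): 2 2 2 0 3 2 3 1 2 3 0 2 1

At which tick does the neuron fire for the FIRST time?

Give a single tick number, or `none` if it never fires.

Answer: none

Derivation:
t=0: input=2 -> V=6
t=1: input=2 -> V=9
t=2: input=2 -> V=11
t=3: input=0 -> V=6
t=4: input=3 -> V=12
t=5: input=2 -> V=13
t=6: input=3 -> V=16
t=7: input=1 -> V=12
t=8: input=2 -> V=13
t=9: input=3 -> V=16
t=10: input=0 -> V=9
t=11: input=2 -> V=11
t=12: input=1 -> V=9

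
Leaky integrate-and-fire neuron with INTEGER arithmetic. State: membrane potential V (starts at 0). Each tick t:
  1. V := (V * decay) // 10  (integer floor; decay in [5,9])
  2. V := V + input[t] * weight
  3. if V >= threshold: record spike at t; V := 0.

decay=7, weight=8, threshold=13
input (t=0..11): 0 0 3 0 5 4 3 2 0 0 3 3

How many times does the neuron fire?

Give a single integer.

Answer: 7

Derivation:
t=0: input=0 -> V=0
t=1: input=0 -> V=0
t=2: input=3 -> V=0 FIRE
t=3: input=0 -> V=0
t=4: input=5 -> V=0 FIRE
t=5: input=4 -> V=0 FIRE
t=6: input=3 -> V=0 FIRE
t=7: input=2 -> V=0 FIRE
t=8: input=0 -> V=0
t=9: input=0 -> V=0
t=10: input=3 -> V=0 FIRE
t=11: input=3 -> V=0 FIRE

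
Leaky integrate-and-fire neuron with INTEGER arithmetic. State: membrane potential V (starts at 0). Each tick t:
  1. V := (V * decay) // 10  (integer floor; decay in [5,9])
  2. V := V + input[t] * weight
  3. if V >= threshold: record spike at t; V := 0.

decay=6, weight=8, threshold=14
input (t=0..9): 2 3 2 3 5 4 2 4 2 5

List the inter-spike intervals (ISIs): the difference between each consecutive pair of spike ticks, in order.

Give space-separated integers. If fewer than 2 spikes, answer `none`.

t=0: input=2 -> V=0 FIRE
t=1: input=3 -> V=0 FIRE
t=2: input=2 -> V=0 FIRE
t=3: input=3 -> V=0 FIRE
t=4: input=5 -> V=0 FIRE
t=5: input=4 -> V=0 FIRE
t=6: input=2 -> V=0 FIRE
t=7: input=4 -> V=0 FIRE
t=8: input=2 -> V=0 FIRE
t=9: input=5 -> V=0 FIRE

Answer: 1 1 1 1 1 1 1 1 1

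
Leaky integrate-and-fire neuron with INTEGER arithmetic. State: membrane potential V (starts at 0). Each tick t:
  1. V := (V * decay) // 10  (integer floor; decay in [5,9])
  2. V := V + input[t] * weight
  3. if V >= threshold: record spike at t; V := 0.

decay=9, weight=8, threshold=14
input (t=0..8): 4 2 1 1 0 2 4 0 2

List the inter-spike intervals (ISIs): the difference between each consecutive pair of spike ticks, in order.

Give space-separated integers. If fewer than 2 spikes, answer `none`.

t=0: input=4 -> V=0 FIRE
t=1: input=2 -> V=0 FIRE
t=2: input=1 -> V=8
t=3: input=1 -> V=0 FIRE
t=4: input=0 -> V=0
t=5: input=2 -> V=0 FIRE
t=6: input=4 -> V=0 FIRE
t=7: input=0 -> V=0
t=8: input=2 -> V=0 FIRE

Answer: 1 2 2 1 2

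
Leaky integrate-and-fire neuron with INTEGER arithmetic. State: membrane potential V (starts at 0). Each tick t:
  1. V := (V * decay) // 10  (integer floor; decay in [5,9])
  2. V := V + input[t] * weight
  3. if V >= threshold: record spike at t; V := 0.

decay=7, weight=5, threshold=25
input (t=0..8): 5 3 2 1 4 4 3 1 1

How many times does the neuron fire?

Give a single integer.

Answer: 3

Derivation:
t=0: input=5 -> V=0 FIRE
t=1: input=3 -> V=15
t=2: input=2 -> V=20
t=3: input=1 -> V=19
t=4: input=4 -> V=0 FIRE
t=5: input=4 -> V=20
t=6: input=3 -> V=0 FIRE
t=7: input=1 -> V=5
t=8: input=1 -> V=8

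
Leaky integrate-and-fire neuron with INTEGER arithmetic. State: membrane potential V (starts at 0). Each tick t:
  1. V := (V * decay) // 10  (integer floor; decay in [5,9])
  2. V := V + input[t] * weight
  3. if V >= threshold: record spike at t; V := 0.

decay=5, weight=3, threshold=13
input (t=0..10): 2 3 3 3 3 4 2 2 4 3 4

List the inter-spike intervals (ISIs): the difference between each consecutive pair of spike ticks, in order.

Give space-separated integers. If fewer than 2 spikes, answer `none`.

t=0: input=2 -> V=6
t=1: input=3 -> V=12
t=2: input=3 -> V=0 FIRE
t=3: input=3 -> V=9
t=4: input=3 -> V=0 FIRE
t=5: input=4 -> V=12
t=6: input=2 -> V=12
t=7: input=2 -> V=12
t=8: input=4 -> V=0 FIRE
t=9: input=3 -> V=9
t=10: input=4 -> V=0 FIRE

Answer: 2 4 2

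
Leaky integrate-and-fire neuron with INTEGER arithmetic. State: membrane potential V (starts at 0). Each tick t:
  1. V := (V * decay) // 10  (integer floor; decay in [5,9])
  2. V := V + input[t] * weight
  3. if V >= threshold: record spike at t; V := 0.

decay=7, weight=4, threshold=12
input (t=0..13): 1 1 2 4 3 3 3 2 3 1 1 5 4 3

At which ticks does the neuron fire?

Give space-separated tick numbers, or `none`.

Answer: 2 3 4 5 6 8 11 12 13

Derivation:
t=0: input=1 -> V=4
t=1: input=1 -> V=6
t=2: input=2 -> V=0 FIRE
t=3: input=4 -> V=0 FIRE
t=4: input=3 -> V=0 FIRE
t=5: input=3 -> V=0 FIRE
t=6: input=3 -> V=0 FIRE
t=7: input=2 -> V=8
t=8: input=3 -> V=0 FIRE
t=9: input=1 -> V=4
t=10: input=1 -> V=6
t=11: input=5 -> V=0 FIRE
t=12: input=4 -> V=0 FIRE
t=13: input=3 -> V=0 FIRE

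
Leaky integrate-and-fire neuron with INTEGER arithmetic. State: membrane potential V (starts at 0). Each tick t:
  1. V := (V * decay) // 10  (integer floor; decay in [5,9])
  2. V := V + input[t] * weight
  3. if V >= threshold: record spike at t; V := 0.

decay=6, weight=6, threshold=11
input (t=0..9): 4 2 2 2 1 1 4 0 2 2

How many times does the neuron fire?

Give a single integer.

Answer: 7

Derivation:
t=0: input=4 -> V=0 FIRE
t=1: input=2 -> V=0 FIRE
t=2: input=2 -> V=0 FIRE
t=3: input=2 -> V=0 FIRE
t=4: input=1 -> V=6
t=5: input=1 -> V=9
t=6: input=4 -> V=0 FIRE
t=7: input=0 -> V=0
t=8: input=2 -> V=0 FIRE
t=9: input=2 -> V=0 FIRE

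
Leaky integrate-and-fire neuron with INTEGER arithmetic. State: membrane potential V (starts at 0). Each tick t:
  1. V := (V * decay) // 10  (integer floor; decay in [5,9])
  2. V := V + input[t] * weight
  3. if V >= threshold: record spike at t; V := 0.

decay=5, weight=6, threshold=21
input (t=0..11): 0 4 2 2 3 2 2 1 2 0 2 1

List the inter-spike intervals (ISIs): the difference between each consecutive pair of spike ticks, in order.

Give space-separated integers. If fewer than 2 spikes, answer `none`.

t=0: input=0 -> V=0
t=1: input=4 -> V=0 FIRE
t=2: input=2 -> V=12
t=3: input=2 -> V=18
t=4: input=3 -> V=0 FIRE
t=5: input=2 -> V=12
t=6: input=2 -> V=18
t=7: input=1 -> V=15
t=8: input=2 -> V=19
t=9: input=0 -> V=9
t=10: input=2 -> V=16
t=11: input=1 -> V=14

Answer: 3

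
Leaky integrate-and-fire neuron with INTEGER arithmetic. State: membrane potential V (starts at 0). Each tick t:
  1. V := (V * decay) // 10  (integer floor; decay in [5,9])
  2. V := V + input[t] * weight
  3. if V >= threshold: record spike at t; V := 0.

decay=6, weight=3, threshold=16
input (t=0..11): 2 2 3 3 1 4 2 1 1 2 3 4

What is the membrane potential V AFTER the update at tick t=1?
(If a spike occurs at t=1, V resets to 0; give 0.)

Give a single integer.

t=0: input=2 -> V=6
t=1: input=2 -> V=9
t=2: input=3 -> V=14
t=3: input=3 -> V=0 FIRE
t=4: input=1 -> V=3
t=5: input=4 -> V=13
t=6: input=2 -> V=13
t=7: input=1 -> V=10
t=8: input=1 -> V=9
t=9: input=2 -> V=11
t=10: input=3 -> V=15
t=11: input=4 -> V=0 FIRE

Answer: 9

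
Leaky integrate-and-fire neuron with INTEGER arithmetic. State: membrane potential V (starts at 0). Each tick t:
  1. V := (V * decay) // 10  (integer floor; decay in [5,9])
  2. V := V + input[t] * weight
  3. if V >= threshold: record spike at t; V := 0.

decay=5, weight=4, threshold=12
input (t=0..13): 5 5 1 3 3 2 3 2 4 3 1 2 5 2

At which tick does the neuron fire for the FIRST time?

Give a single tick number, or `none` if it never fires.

Answer: 0

Derivation:
t=0: input=5 -> V=0 FIRE
t=1: input=5 -> V=0 FIRE
t=2: input=1 -> V=4
t=3: input=3 -> V=0 FIRE
t=4: input=3 -> V=0 FIRE
t=5: input=2 -> V=8
t=6: input=3 -> V=0 FIRE
t=7: input=2 -> V=8
t=8: input=4 -> V=0 FIRE
t=9: input=3 -> V=0 FIRE
t=10: input=1 -> V=4
t=11: input=2 -> V=10
t=12: input=5 -> V=0 FIRE
t=13: input=2 -> V=8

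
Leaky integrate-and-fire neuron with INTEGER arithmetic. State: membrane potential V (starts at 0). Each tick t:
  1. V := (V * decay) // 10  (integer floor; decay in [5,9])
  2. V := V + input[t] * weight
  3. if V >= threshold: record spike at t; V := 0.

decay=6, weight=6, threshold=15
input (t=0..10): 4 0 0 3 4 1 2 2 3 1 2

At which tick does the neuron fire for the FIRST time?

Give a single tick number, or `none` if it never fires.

t=0: input=4 -> V=0 FIRE
t=1: input=0 -> V=0
t=2: input=0 -> V=0
t=3: input=3 -> V=0 FIRE
t=4: input=4 -> V=0 FIRE
t=5: input=1 -> V=6
t=6: input=2 -> V=0 FIRE
t=7: input=2 -> V=12
t=8: input=3 -> V=0 FIRE
t=9: input=1 -> V=6
t=10: input=2 -> V=0 FIRE

Answer: 0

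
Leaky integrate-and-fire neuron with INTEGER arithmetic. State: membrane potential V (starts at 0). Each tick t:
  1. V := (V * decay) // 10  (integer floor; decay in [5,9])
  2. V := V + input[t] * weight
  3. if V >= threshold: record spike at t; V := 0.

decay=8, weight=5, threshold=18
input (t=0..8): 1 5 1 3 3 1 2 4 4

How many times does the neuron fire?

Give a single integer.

t=0: input=1 -> V=5
t=1: input=5 -> V=0 FIRE
t=2: input=1 -> V=5
t=3: input=3 -> V=0 FIRE
t=4: input=3 -> V=15
t=5: input=1 -> V=17
t=6: input=2 -> V=0 FIRE
t=7: input=4 -> V=0 FIRE
t=8: input=4 -> V=0 FIRE

Answer: 5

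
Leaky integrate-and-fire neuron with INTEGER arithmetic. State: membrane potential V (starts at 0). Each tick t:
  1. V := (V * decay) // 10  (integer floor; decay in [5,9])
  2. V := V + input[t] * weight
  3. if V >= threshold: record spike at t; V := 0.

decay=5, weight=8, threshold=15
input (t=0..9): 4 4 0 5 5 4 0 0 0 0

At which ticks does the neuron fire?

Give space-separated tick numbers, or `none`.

Answer: 0 1 3 4 5

Derivation:
t=0: input=4 -> V=0 FIRE
t=1: input=4 -> V=0 FIRE
t=2: input=0 -> V=0
t=3: input=5 -> V=0 FIRE
t=4: input=5 -> V=0 FIRE
t=5: input=4 -> V=0 FIRE
t=6: input=0 -> V=0
t=7: input=0 -> V=0
t=8: input=0 -> V=0
t=9: input=0 -> V=0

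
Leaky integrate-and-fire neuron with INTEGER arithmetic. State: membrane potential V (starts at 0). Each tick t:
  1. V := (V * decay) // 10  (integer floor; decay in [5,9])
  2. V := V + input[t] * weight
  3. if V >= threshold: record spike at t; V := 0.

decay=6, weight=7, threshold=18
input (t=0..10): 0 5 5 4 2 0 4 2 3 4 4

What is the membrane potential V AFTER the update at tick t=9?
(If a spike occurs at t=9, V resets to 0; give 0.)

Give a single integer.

Answer: 0

Derivation:
t=0: input=0 -> V=0
t=1: input=5 -> V=0 FIRE
t=2: input=5 -> V=0 FIRE
t=3: input=4 -> V=0 FIRE
t=4: input=2 -> V=14
t=5: input=0 -> V=8
t=6: input=4 -> V=0 FIRE
t=7: input=2 -> V=14
t=8: input=3 -> V=0 FIRE
t=9: input=4 -> V=0 FIRE
t=10: input=4 -> V=0 FIRE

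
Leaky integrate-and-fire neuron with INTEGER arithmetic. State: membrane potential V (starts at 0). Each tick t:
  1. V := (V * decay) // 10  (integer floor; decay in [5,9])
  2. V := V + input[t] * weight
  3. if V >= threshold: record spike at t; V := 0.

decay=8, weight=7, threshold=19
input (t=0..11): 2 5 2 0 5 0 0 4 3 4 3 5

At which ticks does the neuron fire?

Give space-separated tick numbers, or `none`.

Answer: 1 4 7 8 9 10 11

Derivation:
t=0: input=2 -> V=14
t=1: input=5 -> V=0 FIRE
t=2: input=2 -> V=14
t=3: input=0 -> V=11
t=4: input=5 -> V=0 FIRE
t=5: input=0 -> V=0
t=6: input=0 -> V=0
t=7: input=4 -> V=0 FIRE
t=8: input=3 -> V=0 FIRE
t=9: input=4 -> V=0 FIRE
t=10: input=3 -> V=0 FIRE
t=11: input=5 -> V=0 FIRE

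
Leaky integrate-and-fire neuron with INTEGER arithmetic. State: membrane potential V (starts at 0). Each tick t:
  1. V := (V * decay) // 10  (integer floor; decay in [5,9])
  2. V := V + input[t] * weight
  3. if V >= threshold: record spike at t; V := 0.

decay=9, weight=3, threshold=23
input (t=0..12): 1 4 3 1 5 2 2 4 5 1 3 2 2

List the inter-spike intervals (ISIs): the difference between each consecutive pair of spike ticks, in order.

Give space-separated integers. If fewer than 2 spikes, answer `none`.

t=0: input=1 -> V=3
t=1: input=4 -> V=14
t=2: input=3 -> V=21
t=3: input=1 -> V=21
t=4: input=5 -> V=0 FIRE
t=5: input=2 -> V=6
t=6: input=2 -> V=11
t=7: input=4 -> V=21
t=8: input=5 -> V=0 FIRE
t=9: input=1 -> V=3
t=10: input=3 -> V=11
t=11: input=2 -> V=15
t=12: input=2 -> V=19

Answer: 4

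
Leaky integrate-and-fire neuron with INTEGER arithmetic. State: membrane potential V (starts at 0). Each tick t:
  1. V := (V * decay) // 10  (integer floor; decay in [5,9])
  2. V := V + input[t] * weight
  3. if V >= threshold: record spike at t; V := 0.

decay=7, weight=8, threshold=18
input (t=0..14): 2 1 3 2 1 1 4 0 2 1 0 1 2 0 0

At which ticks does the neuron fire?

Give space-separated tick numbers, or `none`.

t=0: input=2 -> V=16
t=1: input=1 -> V=0 FIRE
t=2: input=3 -> V=0 FIRE
t=3: input=2 -> V=16
t=4: input=1 -> V=0 FIRE
t=5: input=1 -> V=8
t=6: input=4 -> V=0 FIRE
t=7: input=0 -> V=0
t=8: input=2 -> V=16
t=9: input=1 -> V=0 FIRE
t=10: input=0 -> V=0
t=11: input=1 -> V=8
t=12: input=2 -> V=0 FIRE
t=13: input=0 -> V=0
t=14: input=0 -> V=0

Answer: 1 2 4 6 9 12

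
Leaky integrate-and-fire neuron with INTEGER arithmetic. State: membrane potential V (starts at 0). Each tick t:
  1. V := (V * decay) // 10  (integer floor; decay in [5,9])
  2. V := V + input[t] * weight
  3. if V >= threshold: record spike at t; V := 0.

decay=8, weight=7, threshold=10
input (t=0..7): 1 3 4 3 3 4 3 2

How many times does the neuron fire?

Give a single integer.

t=0: input=1 -> V=7
t=1: input=3 -> V=0 FIRE
t=2: input=4 -> V=0 FIRE
t=3: input=3 -> V=0 FIRE
t=4: input=3 -> V=0 FIRE
t=5: input=4 -> V=0 FIRE
t=6: input=3 -> V=0 FIRE
t=7: input=2 -> V=0 FIRE

Answer: 7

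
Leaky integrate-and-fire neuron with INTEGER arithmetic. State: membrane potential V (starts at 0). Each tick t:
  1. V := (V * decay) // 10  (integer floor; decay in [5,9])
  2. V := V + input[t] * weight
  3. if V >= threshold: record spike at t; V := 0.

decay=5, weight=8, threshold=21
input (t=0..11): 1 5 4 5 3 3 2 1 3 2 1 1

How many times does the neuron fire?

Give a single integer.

Answer: 6

Derivation:
t=0: input=1 -> V=8
t=1: input=5 -> V=0 FIRE
t=2: input=4 -> V=0 FIRE
t=3: input=5 -> V=0 FIRE
t=4: input=3 -> V=0 FIRE
t=5: input=3 -> V=0 FIRE
t=6: input=2 -> V=16
t=7: input=1 -> V=16
t=8: input=3 -> V=0 FIRE
t=9: input=2 -> V=16
t=10: input=1 -> V=16
t=11: input=1 -> V=16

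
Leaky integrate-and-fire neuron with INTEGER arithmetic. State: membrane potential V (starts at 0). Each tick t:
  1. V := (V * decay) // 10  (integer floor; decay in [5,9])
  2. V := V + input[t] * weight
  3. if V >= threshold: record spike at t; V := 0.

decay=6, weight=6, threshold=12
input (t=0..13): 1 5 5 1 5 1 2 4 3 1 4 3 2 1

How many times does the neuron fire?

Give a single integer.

t=0: input=1 -> V=6
t=1: input=5 -> V=0 FIRE
t=2: input=5 -> V=0 FIRE
t=3: input=1 -> V=6
t=4: input=5 -> V=0 FIRE
t=5: input=1 -> V=6
t=6: input=2 -> V=0 FIRE
t=7: input=4 -> V=0 FIRE
t=8: input=3 -> V=0 FIRE
t=9: input=1 -> V=6
t=10: input=4 -> V=0 FIRE
t=11: input=3 -> V=0 FIRE
t=12: input=2 -> V=0 FIRE
t=13: input=1 -> V=6

Answer: 9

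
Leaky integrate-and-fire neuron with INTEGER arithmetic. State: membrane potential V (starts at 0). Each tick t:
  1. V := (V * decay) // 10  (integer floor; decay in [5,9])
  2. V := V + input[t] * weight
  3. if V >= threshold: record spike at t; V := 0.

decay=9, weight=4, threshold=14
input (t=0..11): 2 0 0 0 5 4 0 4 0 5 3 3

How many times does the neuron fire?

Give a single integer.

Answer: 5

Derivation:
t=0: input=2 -> V=8
t=1: input=0 -> V=7
t=2: input=0 -> V=6
t=3: input=0 -> V=5
t=4: input=5 -> V=0 FIRE
t=5: input=4 -> V=0 FIRE
t=6: input=0 -> V=0
t=7: input=4 -> V=0 FIRE
t=8: input=0 -> V=0
t=9: input=5 -> V=0 FIRE
t=10: input=3 -> V=12
t=11: input=3 -> V=0 FIRE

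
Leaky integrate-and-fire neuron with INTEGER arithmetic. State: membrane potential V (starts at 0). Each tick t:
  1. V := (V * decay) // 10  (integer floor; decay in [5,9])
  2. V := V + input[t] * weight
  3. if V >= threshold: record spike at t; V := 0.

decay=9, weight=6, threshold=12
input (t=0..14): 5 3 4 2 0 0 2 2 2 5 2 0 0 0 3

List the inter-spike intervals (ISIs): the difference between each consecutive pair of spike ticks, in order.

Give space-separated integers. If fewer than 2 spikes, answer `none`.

Answer: 1 1 1 3 1 1 1 1 4

Derivation:
t=0: input=5 -> V=0 FIRE
t=1: input=3 -> V=0 FIRE
t=2: input=4 -> V=0 FIRE
t=3: input=2 -> V=0 FIRE
t=4: input=0 -> V=0
t=5: input=0 -> V=0
t=6: input=2 -> V=0 FIRE
t=7: input=2 -> V=0 FIRE
t=8: input=2 -> V=0 FIRE
t=9: input=5 -> V=0 FIRE
t=10: input=2 -> V=0 FIRE
t=11: input=0 -> V=0
t=12: input=0 -> V=0
t=13: input=0 -> V=0
t=14: input=3 -> V=0 FIRE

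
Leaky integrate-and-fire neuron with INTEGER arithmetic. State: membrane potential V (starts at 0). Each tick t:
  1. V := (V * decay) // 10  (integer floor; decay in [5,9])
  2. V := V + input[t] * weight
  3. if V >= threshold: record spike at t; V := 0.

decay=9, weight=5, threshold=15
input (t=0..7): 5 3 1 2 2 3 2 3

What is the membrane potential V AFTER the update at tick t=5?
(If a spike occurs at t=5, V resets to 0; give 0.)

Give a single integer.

t=0: input=5 -> V=0 FIRE
t=1: input=3 -> V=0 FIRE
t=2: input=1 -> V=5
t=3: input=2 -> V=14
t=4: input=2 -> V=0 FIRE
t=5: input=3 -> V=0 FIRE
t=6: input=2 -> V=10
t=7: input=3 -> V=0 FIRE

Answer: 0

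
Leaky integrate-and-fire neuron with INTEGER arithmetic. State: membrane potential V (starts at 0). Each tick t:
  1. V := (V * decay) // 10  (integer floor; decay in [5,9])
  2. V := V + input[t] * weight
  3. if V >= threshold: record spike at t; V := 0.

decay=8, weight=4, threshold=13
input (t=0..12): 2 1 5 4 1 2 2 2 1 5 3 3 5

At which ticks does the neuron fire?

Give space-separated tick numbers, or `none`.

Answer: 2 3 6 9 11 12

Derivation:
t=0: input=2 -> V=8
t=1: input=1 -> V=10
t=2: input=5 -> V=0 FIRE
t=3: input=4 -> V=0 FIRE
t=4: input=1 -> V=4
t=5: input=2 -> V=11
t=6: input=2 -> V=0 FIRE
t=7: input=2 -> V=8
t=8: input=1 -> V=10
t=9: input=5 -> V=0 FIRE
t=10: input=3 -> V=12
t=11: input=3 -> V=0 FIRE
t=12: input=5 -> V=0 FIRE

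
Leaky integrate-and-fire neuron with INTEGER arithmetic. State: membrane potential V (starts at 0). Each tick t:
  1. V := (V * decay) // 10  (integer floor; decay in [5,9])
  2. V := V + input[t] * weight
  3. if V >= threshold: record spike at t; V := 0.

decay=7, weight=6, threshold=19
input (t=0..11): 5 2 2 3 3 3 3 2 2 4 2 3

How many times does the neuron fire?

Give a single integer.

t=0: input=5 -> V=0 FIRE
t=1: input=2 -> V=12
t=2: input=2 -> V=0 FIRE
t=3: input=3 -> V=18
t=4: input=3 -> V=0 FIRE
t=5: input=3 -> V=18
t=6: input=3 -> V=0 FIRE
t=7: input=2 -> V=12
t=8: input=2 -> V=0 FIRE
t=9: input=4 -> V=0 FIRE
t=10: input=2 -> V=12
t=11: input=3 -> V=0 FIRE

Answer: 7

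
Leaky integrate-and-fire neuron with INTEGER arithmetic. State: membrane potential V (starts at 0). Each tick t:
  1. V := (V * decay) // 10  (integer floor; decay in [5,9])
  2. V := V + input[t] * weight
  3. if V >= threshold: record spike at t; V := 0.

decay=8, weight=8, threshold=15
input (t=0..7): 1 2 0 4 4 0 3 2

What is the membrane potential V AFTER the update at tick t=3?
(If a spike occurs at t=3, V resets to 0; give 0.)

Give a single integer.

t=0: input=1 -> V=8
t=1: input=2 -> V=0 FIRE
t=2: input=0 -> V=0
t=3: input=4 -> V=0 FIRE
t=4: input=4 -> V=0 FIRE
t=5: input=0 -> V=0
t=6: input=3 -> V=0 FIRE
t=7: input=2 -> V=0 FIRE

Answer: 0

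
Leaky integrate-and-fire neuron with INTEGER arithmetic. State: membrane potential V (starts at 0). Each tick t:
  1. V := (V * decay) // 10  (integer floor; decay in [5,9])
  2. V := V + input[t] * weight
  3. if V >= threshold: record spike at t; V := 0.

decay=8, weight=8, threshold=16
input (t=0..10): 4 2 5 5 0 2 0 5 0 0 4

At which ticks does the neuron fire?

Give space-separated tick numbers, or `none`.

Answer: 0 1 2 3 5 7 10

Derivation:
t=0: input=4 -> V=0 FIRE
t=1: input=2 -> V=0 FIRE
t=2: input=5 -> V=0 FIRE
t=3: input=5 -> V=0 FIRE
t=4: input=0 -> V=0
t=5: input=2 -> V=0 FIRE
t=6: input=0 -> V=0
t=7: input=5 -> V=0 FIRE
t=8: input=0 -> V=0
t=9: input=0 -> V=0
t=10: input=4 -> V=0 FIRE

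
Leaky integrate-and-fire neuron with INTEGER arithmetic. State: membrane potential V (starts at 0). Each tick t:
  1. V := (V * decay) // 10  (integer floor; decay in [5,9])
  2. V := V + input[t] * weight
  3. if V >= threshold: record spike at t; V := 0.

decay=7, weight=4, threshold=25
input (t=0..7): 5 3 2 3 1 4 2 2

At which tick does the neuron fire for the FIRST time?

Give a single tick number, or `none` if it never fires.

Answer: 1

Derivation:
t=0: input=5 -> V=20
t=1: input=3 -> V=0 FIRE
t=2: input=2 -> V=8
t=3: input=3 -> V=17
t=4: input=1 -> V=15
t=5: input=4 -> V=0 FIRE
t=6: input=2 -> V=8
t=7: input=2 -> V=13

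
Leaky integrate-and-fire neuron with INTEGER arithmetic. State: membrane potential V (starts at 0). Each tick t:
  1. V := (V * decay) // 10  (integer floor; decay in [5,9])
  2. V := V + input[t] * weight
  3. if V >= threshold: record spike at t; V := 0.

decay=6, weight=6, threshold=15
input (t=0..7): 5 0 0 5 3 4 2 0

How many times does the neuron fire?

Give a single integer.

t=0: input=5 -> V=0 FIRE
t=1: input=0 -> V=0
t=2: input=0 -> V=0
t=3: input=5 -> V=0 FIRE
t=4: input=3 -> V=0 FIRE
t=5: input=4 -> V=0 FIRE
t=6: input=2 -> V=12
t=7: input=0 -> V=7

Answer: 4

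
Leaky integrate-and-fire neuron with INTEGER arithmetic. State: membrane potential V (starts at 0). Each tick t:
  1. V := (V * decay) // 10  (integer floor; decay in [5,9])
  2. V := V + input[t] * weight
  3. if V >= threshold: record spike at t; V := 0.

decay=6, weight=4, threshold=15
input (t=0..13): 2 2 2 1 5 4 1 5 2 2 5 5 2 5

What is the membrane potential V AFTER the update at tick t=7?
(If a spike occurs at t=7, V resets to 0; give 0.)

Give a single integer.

Answer: 0

Derivation:
t=0: input=2 -> V=8
t=1: input=2 -> V=12
t=2: input=2 -> V=0 FIRE
t=3: input=1 -> V=4
t=4: input=5 -> V=0 FIRE
t=5: input=4 -> V=0 FIRE
t=6: input=1 -> V=4
t=7: input=5 -> V=0 FIRE
t=8: input=2 -> V=8
t=9: input=2 -> V=12
t=10: input=5 -> V=0 FIRE
t=11: input=5 -> V=0 FIRE
t=12: input=2 -> V=8
t=13: input=5 -> V=0 FIRE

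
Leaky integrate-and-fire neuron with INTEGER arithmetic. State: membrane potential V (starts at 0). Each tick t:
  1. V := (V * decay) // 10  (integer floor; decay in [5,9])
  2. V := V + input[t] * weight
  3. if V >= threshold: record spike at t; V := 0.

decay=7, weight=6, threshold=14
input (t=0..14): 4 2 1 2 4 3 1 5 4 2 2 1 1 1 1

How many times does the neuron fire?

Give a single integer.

Answer: 8

Derivation:
t=0: input=4 -> V=0 FIRE
t=1: input=2 -> V=12
t=2: input=1 -> V=0 FIRE
t=3: input=2 -> V=12
t=4: input=4 -> V=0 FIRE
t=5: input=3 -> V=0 FIRE
t=6: input=1 -> V=6
t=7: input=5 -> V=0 FIRE
t=8: input=4 -> V=0 FIRE
t=9: input=2 -> V=12
t=10: input=2 -> V=0 FIRE
t=11: input=1 -> V=6
t=12: input=1 -> V=10
t=13: input=1 -> V=13
t=14: input=1 -> V=0 FIRE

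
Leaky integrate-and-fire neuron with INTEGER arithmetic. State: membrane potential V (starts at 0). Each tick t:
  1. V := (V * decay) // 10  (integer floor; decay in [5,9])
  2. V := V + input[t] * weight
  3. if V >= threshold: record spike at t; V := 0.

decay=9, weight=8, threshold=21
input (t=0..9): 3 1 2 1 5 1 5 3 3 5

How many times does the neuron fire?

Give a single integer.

t=0: input=3 -> V=0 FIRE
t=1: input=1 -> V=8
t=2: input=2 -> V=0 FIRE
t=3: input=1 -> V=8
t=4: input=5 -> V=0 FIRE
t=5: input=1 -> V=8
t=6: input=5 -> V=0 FIRE
t=7: input=3 -> V=0 FIRE
t=8: input=3 -> V=0 FIRE
t=9: input=5 -> V=0 FIRE

Answer: 7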